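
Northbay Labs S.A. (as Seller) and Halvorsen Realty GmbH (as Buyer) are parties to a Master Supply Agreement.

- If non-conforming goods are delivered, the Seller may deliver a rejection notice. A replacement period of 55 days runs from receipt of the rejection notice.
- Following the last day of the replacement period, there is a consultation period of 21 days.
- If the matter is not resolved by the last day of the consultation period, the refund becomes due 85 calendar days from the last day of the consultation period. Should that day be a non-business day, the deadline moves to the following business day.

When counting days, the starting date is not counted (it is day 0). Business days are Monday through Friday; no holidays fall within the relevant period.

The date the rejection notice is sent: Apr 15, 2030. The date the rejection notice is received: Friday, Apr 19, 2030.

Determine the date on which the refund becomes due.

The last day of the replacement period: 55 calendar days after Apr 19, 2030 is Jun 13, 2030.
The last day of the consultation period: Jun 13, 2030 + 21 days = Jul 4, 2030.
The date on which the refund becomes due: Jul 4, 2030 + 85 days = Sep 27, 2030. Sep 27, 2030 is a Friday, so no roll-forward applies.

Sep 27, 2030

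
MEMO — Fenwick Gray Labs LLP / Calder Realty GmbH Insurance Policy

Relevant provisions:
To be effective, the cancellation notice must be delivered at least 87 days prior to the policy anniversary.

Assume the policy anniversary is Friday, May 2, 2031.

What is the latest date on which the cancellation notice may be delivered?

Feb 4, 2031

May 2, 2031 minus 87 days is Feb 4, 2031.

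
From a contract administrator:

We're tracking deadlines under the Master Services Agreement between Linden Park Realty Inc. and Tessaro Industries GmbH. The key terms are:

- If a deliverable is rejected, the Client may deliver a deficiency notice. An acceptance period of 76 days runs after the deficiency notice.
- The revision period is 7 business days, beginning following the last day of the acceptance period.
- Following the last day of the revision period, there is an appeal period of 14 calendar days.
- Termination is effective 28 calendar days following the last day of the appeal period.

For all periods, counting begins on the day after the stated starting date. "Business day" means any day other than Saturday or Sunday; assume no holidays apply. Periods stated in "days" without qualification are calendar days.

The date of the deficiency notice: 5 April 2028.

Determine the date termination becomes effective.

The last day of the acceptance period: 5 April 2028 + 76 days = 20 June 2028.
From Tuesday, 20 June 2028, 7 business days (Jun 21, Jun 22, Jun 23, Jun 26, Jun 27, Jun 28, Jun 29, skipping weekends) brings us to Thursday, 29 June 2028, which is the last day of the revision period.
The last day of the appeal period: 29 June 2028 + 14 days = 13 July 2028.
The date termination becomes effective: 28 calendar days after 13 July 2028 is 10 August 2028.

10 August 2028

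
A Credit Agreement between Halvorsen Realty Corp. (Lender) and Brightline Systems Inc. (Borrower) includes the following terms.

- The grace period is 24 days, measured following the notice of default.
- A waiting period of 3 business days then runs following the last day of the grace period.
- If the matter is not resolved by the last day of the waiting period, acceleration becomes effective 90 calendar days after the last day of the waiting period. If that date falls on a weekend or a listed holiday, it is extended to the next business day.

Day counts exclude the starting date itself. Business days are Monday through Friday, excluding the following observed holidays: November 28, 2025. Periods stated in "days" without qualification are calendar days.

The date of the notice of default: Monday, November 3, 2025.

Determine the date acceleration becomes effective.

Adding 24 calendar days to November 3, 2025 gives November 27, 2025, which is the last day of the grace period.
The last day of the waiting period: 3 business days after Thursday, November 27, 2025, skipping weekends and the listed holiday on Nov 28 — Dec 1, Dec 2, Dec 3 — lands on Wednesday, December 3, 2025.
The date acceleration becomes effective: 90 calendar days after December 3, 2025 is March 3, 2026. March 3, 2026 is a Tuesday and is not a listed holiday, so no roll-forward applies.

March 3, 2026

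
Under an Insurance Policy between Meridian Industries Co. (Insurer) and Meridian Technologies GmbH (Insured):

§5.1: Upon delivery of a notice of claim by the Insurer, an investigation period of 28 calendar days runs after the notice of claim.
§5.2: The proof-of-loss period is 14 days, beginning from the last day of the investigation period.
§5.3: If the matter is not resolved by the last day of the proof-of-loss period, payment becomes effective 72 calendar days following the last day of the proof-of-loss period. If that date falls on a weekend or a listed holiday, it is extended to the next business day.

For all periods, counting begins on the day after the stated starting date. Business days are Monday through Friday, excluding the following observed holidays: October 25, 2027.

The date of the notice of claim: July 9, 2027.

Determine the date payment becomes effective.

Adding 28 calendar days to July 9, 2027 gives August 6, 2027, which is the last day of the investigation period.
The last day of the proof-of-loss period: August 6, 2027 + 14 days = August 20, 2027.
The date payment becomes effective: August 20, 2027 + 72 days = October 31, 2027. That falls on a Sunday, so it rolls to the next business day, Monday, November 1, 2027.

November 1, 2027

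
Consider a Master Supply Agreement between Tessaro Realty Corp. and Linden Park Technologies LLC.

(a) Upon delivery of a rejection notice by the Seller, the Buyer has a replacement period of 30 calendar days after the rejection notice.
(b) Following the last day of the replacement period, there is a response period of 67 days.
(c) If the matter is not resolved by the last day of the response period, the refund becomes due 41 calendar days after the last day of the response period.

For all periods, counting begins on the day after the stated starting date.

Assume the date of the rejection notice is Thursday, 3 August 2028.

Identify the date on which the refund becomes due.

19 December 2028

The last day of the replacement period: 3 August 2028 + 30 days = 2 September 2028.
The last day of the response period: 67 calendar days after 2 September 2028 is 8 November 2028.
Adding 41 calendar days to 8 November 2028 gives 19 December 2028, which is the date on which the refund becomes due.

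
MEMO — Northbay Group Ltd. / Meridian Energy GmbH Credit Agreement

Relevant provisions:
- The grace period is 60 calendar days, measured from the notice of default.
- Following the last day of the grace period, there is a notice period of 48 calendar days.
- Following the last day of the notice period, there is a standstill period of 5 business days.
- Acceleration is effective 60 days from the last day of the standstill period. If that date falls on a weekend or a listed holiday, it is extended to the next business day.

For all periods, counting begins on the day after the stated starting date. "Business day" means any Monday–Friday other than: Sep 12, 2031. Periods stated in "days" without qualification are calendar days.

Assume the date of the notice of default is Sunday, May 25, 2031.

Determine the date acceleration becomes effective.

Adding 60 calendar days to May 25, 2031 gives Jul 24, 2031, which is the last day of the grace period.
Adding 48 calendar days to Jul 24, 2031 gives Sep 10, 2031, which is the last day of the notice period.
The last day of the standstill period: counting 5 business days from Wednesday, Sep 10, 2031 (Sep 11, Sep 15, Sep 16, Sep 17, Sep 18, skipping weekends and the listed holiday on Sep 12) reaches Thursday, Sep 18, 2031.
The date acceleration becomes effective: 60 calendar days after Sep 18, 2031 is Nov 17, 2031. Nov 17, 2031 is a Monday and is not a listed holiday, so no roll-forward applies.

Nov 17, 2031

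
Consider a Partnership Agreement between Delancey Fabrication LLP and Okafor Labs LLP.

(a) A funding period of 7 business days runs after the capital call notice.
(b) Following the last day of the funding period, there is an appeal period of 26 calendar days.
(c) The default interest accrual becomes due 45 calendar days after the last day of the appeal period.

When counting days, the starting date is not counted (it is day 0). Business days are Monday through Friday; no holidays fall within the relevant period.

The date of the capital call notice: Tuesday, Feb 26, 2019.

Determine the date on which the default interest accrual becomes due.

From Tuesday, Feb 26, 2019, 7 business days (Feb 27, Feb 28, Mar 1, Mar 4, Mar 5, Mar 6, Mar 7, skipping weekends) brings us to Thursday, Mar 7, 2019, which is the last day of the funding period.
The last day of the appeal period: 26 calendar days after Mar 7, 2019 is Apr 2, 2019.
Adding 45 calendar days to Apr 2, 2019 gives May 17, 2019, which is the date on which the default interest accrual becomes due.

May 17, 2019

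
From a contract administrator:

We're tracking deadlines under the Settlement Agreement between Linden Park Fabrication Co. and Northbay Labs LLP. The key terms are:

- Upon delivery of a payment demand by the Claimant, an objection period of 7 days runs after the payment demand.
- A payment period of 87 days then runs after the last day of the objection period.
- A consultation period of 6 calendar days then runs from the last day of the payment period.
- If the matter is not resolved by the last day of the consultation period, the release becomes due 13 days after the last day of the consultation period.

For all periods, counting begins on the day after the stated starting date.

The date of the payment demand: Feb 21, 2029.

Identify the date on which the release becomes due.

Jun 14, 2029

The last day of the objection period: 7 calendar days after Feb 21, 2029 is Feb 28, 2029.
The last day of the payment period: 87 calendar days after Feb 28, 2029 is May 26, 2029.
The last day of the consultation period: May 26, 2029 + 6 days = Jun 1, 2029.
The date on which the release becomes due: Jun 1, 2029 + 13 days = Jun 14, 2029.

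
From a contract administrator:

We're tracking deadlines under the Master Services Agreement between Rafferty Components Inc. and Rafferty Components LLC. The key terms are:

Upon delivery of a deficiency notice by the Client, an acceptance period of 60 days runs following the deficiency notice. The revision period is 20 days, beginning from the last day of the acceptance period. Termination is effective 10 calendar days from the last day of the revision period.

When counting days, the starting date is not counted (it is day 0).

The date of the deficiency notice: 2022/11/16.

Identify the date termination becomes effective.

2023/02/14

The last day of the acceptance period: 2022/11/16 + 60 days = 2023/01/15.
The last day of the revision period: 20 calendar days after 2023/01/15 is 2023/02/04.
The date termination becomes effective: 10 calendar days after 2023/02/04 is 2023/02/14.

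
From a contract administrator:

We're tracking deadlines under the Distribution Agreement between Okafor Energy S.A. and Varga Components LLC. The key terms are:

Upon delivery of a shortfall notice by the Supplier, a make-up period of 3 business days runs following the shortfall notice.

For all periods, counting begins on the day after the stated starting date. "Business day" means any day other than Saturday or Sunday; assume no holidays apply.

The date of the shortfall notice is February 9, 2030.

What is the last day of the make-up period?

The last day of the make-up period: counting 3 business days from Saturday, February 9, 2030 (Feb 11, Feb 12, Feb 13, skipping weekends) reaches Wednesday, February 13, 2030.

February 13, 2030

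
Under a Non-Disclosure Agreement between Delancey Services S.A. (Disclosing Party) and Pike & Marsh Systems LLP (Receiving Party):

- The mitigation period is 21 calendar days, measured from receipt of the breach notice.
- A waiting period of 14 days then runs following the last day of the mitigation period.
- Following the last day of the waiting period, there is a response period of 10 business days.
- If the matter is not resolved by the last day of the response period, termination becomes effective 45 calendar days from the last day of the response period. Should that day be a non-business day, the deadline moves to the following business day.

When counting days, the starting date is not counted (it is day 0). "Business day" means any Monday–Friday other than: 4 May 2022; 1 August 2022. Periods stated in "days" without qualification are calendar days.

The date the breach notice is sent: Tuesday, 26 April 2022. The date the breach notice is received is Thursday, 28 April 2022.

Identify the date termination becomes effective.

2 August 2022

The last day of the mitigation period: 28 April 2022 + 21 days = 19 May 2022.
Adding 14 calendar days to 19 May 2022 gives 2 June 2022, which is the last day of the waiting period.
From Thursday, 2 June 2022, 10 business days (Jun 3, Jun 6, Jun 7, Jun 8, Jun 9, Jun 10, Jun 13, Jun 14, Jun 15, Jun 16, skipping weekends) brings us to Thursday, 16 June 2022, which is the last day of the response period.
The date termination becomes effective: 16 June 2022 + 45 days = 31 July 2022. That falls on a Sunday, so it rolls to the next business day, Tuesday, 2 August 2022.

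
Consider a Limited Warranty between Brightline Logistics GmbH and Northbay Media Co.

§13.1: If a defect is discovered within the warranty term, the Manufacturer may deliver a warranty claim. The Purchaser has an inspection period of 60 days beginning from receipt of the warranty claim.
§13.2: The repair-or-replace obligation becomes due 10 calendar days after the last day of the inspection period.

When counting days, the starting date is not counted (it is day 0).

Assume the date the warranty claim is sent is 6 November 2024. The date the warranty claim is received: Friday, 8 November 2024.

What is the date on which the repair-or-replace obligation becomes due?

17 January 2025

The last day of the inspection period: 8 November 2024 + 60 days = 7 January 2025.
Adding 10 calendar days to 7 January 2025 gives 17 January 2025, which is the date on which the repair-or-replace obligation becomes due.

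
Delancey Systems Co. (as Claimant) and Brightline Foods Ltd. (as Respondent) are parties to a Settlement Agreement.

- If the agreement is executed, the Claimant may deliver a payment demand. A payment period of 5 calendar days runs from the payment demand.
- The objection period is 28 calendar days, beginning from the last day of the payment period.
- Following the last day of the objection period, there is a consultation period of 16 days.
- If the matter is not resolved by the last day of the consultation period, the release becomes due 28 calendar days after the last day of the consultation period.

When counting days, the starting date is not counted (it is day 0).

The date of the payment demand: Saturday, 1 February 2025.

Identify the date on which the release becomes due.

19 April 2025

The last day of the payment period: 1 February 2025 + 5 days = 6 February 2025.
Adding 28 calendar days to 6 February 2025 gives 6 March 2025, which is the last day of the objection period.
Adding 16 calendar days to 6 March 2025 gives 22 March 2025, which is the last day of the consultation period.
The date on which the release becomes due: 28 calendar days after 22 March 2025 is 19 April 2025.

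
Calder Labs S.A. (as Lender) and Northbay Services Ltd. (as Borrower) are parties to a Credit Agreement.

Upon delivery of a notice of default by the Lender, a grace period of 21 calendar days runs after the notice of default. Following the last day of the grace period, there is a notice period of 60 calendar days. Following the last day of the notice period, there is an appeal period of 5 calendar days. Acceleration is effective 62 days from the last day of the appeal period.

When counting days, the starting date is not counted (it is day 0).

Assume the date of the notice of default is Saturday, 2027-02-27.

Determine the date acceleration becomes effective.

The last day of the grace period: 2027-02-27 + 21 days = 2027-03-20.
The last day of the notice period: 2027-03-20 + 60 days = 2027-05-19.
Adding 5 calendar days to 2027-05-19 gives 2027-05-24, which is the last day of the appeal period.
Adding 62 calendar days to 2027-05-24 gives 2027-07-25, which is the date acceleration becomes effective.

2027-07-25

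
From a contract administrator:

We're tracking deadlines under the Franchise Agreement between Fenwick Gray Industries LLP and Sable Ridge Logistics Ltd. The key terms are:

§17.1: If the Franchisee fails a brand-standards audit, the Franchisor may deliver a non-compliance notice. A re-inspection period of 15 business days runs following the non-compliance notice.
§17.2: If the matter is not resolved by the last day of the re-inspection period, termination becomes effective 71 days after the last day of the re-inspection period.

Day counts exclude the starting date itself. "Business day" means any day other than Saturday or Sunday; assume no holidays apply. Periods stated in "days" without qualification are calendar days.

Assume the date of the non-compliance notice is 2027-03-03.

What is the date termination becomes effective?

The last day of the re-inspection period: counting 15 business days from Wednesday, 2027-03-03 (Mar 4, Mar 5, Mar 8, Mar 9, …, Mar 22, Mar 23, Mar 24, skipping weekends) reaches Wednesday, 2027-03-24.
The date termination becomes effective: 71 calendar days after 2027-03-24 is 2027-06-03.

2027-06-03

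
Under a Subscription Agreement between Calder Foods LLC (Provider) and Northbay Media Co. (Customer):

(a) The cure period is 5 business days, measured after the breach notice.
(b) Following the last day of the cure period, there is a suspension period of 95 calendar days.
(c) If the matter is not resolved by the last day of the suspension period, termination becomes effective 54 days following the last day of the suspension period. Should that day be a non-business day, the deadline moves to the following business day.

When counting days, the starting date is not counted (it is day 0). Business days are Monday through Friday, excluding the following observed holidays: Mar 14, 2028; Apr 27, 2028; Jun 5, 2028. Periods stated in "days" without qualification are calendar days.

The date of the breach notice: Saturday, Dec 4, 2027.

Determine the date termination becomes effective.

The last day of the cure period: 5 business days after Saturday, Dec 4, 2027, skipping weekends — Dec 6, Dec 7, Dec 8, Dec 9, Dec 10 — lands on Friday, Dec 10, 2027.
The last day of the suspension period: 95 calendar days after Dec 10, 2027 is Mar 14, 2028.
The date termination becomes effective: 54 calendar days after Mar 14, 2028 is May 7, 2028. That falls on a Sunday, so it rolls to the next business day, Monday, May 8, 2028.

May 8, 2028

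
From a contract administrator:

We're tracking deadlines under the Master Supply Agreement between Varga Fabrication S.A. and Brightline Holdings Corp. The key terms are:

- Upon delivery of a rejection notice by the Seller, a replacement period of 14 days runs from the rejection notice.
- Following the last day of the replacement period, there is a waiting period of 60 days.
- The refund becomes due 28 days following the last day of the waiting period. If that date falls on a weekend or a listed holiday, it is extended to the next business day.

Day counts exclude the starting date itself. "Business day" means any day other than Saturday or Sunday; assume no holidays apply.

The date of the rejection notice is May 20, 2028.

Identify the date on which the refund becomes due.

The last day of the replacement period: 14 calendar days after May 20, 2028 is June 3, 2028.
Adding 60 calendar days to June 3, 2028 gives August 2, 2028, which is the last day of the waiting period.
Adding 28 calendar days to August 2, 2028 gives August 30, 2028, which is the date on which the refund becomes due. August 30, 2028 is a Wednesday, so no roll-forward applies.

August 30, 2028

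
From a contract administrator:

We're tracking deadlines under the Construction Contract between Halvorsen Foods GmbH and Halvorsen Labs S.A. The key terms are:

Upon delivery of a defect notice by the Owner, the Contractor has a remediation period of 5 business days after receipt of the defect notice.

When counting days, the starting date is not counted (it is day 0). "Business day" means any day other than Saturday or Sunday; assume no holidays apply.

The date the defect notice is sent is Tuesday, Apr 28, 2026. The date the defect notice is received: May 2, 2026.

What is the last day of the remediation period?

May 8, 2026

The last day of the remediation period: 5 business days after Saturday, May 2, 2026, skipping weekends — May 4, May 5, May 6, May 7, May 8 — lands on Friday, May 8, 2026.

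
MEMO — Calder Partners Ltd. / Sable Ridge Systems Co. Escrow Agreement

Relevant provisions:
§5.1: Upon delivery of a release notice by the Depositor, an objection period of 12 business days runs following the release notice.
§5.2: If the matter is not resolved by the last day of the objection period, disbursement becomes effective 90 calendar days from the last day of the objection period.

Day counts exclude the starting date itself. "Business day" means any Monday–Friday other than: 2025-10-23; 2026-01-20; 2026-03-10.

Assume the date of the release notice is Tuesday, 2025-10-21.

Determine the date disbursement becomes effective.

2026-02-05

From Tuesday, 2025-10-21, 12 business days (Oct 22, Oct 24, Oct 27, Oct 28, …, Nov 5, Nov 6, Nov 7, skipping weekends and the listed holiday on Oct 23) brings us to Friday, 2025-11-07, which is the last day of the objection period.
The date disbursement becomes effective: 2025-11-07 + 90 days = 2026-02-05.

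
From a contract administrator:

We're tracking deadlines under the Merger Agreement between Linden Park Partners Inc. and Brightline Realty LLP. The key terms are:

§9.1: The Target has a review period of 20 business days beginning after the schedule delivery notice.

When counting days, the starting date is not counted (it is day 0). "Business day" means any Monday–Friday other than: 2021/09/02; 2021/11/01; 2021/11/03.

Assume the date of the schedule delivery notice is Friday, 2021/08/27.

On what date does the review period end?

The last day of the review period: counting 20 business days from Friday, 2021/08/27 (Aug 30, Aug 31, Sep 1, Sep 3, …, Sep 23, Sep 24, Sep 27, skipping weekends and the listed holiday on Sep 2) reaches Monday, 2021/09/27.

2021/09/27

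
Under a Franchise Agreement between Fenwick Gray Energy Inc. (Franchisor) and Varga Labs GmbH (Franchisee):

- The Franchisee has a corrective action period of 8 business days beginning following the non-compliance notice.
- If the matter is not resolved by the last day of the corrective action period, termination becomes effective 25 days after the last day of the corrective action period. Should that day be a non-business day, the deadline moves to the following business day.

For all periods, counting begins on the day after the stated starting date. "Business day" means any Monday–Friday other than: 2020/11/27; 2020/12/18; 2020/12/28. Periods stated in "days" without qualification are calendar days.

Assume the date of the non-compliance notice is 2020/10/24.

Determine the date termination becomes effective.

The last day of the corrective action period: 8 business days after Saturday, 2020/10/24, skipping weekends — Oct 26, Oct 27, Oct 28, Oct 29, Oct 30, Nov 2, Nov 3, Nov 4 — lands on Wednesday, 2020/11/04.
The date termination becomes effective: 2020/11/04 + 25 days = 2020/11/29. That falls on a Sunday, so it rolls to the next business day, Monday, 2020/11/30.

2020/11/30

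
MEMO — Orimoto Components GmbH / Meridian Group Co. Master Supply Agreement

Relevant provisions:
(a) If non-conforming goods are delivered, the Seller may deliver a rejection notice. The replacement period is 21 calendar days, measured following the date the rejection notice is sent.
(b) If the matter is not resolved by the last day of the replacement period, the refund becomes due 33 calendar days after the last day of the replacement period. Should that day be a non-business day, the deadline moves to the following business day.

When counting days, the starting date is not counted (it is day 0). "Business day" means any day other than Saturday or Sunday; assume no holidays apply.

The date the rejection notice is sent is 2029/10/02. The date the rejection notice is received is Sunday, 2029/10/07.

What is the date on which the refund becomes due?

Adding 21 calendar days to 2029/10/02 gives 2029/10/23, which is the last day of the replacement period.
Adding 33 calendar days to 2029/10/23 gives 2029/11/25, which is the date on which the refund becomes due. That falls on a Sunday, so it rolls to the next business day, Monday, 2029/11/26.

2029/11/26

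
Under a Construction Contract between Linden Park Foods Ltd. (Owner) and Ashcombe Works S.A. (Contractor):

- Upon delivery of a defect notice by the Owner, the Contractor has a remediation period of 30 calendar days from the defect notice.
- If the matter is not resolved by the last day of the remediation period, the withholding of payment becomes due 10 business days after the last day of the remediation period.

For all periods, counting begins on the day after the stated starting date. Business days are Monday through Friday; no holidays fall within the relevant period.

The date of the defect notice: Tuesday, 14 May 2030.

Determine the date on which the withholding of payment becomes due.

Adding 30 calendar days to 14 May 2030 gives 13 June 2030, which is the last day of the remediation period.
From Thursday, 13 June 2030, 10 business days (Jun 14, Jun 17, Jun 18, Jun 19, Jun 20, Jun 21, Jun 24, Jun 25, Jun 26, Jun 27, skipping weekends) brings us to Thursday, 27 June 2030, which is the date on which the withholding of payment becomes due.

27 June 2030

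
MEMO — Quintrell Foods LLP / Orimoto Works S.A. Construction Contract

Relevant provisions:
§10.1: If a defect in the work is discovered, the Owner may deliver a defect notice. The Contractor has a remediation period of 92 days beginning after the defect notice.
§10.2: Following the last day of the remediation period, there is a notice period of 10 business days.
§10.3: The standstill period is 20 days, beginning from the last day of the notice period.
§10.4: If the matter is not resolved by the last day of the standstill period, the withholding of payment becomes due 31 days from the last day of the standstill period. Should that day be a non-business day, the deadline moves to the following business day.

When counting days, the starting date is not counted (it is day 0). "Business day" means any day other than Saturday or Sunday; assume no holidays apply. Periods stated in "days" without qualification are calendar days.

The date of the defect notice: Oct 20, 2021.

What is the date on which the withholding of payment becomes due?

Adding 92 calendar days to Oct 20, 2021 gives Jan 20, 2022, which is the last day of the remediation period.
From Thursday, Jan 20, 2022, 10 business days (Jan 21, Jan 24, Jan 25, Jan 26, Jan 27, Jan 28, Jan 31, Feb 1, Feb 2, Feb 3, skipping weekends) brings us to Thursday, Feb 3, 2022, which is the last day of the notice period.
Adding 20 calendar days to Feb 3, 2022 gives Feb 23, 2022, which is the last day of the standstill period.
The date on which the withholding of payment becomes due: 31 calendar days after Feb 23, 2022 is Mar 26, 2022. That falls on a Saturday, so it rolls to the next business day, Monday, Mar 28, 2022.

Mar 28, 2022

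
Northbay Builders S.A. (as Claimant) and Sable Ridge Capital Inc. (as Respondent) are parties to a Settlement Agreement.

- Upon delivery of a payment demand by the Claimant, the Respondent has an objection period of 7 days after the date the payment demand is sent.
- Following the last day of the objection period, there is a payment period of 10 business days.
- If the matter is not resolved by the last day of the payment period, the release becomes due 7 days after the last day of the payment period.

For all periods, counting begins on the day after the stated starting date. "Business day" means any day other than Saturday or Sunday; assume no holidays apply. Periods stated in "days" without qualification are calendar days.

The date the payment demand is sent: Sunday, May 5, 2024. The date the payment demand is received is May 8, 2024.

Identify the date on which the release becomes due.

Adding 7 calendar days to May 5, 2024 gives May 12, 2024, which is the last day of the objection period.
The last day of the payment period: 10 business days after Sunday, May 12, 2024, skipping weekends — May 13, May 14, May 15, May 16, May 17, May 20, May 21, May 22, May 23, May 24 — lands on Friday, May 24, 2024.
The date on which the release becomes due: May 24, 2024 + 7 days = May 31, 2024.

May 31, 2024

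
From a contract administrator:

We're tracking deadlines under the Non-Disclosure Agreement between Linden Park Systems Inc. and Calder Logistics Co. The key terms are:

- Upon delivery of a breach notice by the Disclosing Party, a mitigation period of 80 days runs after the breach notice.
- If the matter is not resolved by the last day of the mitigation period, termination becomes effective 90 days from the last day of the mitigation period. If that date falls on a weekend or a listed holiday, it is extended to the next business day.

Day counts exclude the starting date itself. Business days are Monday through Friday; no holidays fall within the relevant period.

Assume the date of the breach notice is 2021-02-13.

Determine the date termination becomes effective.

2021-08-02

The last day of the mitigation period: 80 calendar days after 2021-02-13 is 2021-05-04.
The date termination becomes effective: 2021-05-04 + 90 days = 2021-08-02. 2021-08-02 is a Monday, so no roll-forward applies.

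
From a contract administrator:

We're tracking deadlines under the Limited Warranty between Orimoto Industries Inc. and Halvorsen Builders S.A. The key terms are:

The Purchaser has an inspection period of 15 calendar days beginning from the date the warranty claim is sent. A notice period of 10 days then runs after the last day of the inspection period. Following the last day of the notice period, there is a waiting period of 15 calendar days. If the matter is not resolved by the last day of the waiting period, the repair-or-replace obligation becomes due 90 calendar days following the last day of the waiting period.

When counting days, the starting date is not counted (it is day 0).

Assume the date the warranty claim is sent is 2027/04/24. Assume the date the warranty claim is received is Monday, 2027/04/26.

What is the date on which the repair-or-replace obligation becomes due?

2027/09/01

The last day of the inspection period: 15 calendar days after 2027/04/24 is 2027/05/09.
The last day of the notice period: 10 calendar days after 2027/05/09 is 2027/05/19.
The last day of the waiting period: 2027/05/19 + 15 days = 2027/06/03.
Adding 90 calendar days to 2027/06/03 gives 2027/09/01, which is the date on which the repair-or-replace obligation becomes due.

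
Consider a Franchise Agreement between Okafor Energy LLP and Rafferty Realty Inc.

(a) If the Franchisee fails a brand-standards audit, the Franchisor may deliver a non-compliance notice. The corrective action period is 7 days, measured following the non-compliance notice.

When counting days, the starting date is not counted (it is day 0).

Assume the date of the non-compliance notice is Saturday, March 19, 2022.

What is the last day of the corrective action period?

The last day of the corrective action period: March 19, 2022 + 7 days = March 26, 2022.

March 26, 2022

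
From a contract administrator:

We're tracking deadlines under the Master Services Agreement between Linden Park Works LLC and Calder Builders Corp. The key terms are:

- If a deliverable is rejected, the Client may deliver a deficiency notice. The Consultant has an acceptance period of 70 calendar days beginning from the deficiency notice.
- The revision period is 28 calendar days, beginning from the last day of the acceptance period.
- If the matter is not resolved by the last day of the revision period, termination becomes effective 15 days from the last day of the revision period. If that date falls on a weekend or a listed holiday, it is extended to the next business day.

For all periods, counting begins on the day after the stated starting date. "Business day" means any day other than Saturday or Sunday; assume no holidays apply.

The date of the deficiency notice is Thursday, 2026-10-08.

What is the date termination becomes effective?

2027-01-29

The last day of the acceptance period: 2026-10-08 + 70 days = 2026-12-17.
Adding 28 calendar days to 2026-12-17 gives 2027-01-14, which is the last day of the revision period.
Adding 15 calendar days to 2027-01-14 gives 2027-01-29, which is the date termination becomes effective. 2027-01-29 is a Friday, so no roll-forward applies.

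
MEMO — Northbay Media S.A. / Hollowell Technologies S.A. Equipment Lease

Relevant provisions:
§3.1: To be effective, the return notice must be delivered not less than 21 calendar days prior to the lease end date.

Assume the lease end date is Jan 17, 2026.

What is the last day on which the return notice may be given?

Dec 27, 2025

Counting back 21 calendar days from Jan 17, 2026 gives Dec 27, 2025.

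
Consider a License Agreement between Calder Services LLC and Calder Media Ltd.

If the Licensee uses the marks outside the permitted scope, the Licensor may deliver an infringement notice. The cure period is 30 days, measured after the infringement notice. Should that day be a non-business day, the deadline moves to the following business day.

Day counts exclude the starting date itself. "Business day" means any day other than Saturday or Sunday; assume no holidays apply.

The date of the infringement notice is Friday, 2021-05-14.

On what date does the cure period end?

The last day of the cure period: 30 calendar days after 2021-05-14 is 2021-06-13. That falls on a Sunday, so it rolls to the next business day, Monday, 2021-06-14.

2021-06-14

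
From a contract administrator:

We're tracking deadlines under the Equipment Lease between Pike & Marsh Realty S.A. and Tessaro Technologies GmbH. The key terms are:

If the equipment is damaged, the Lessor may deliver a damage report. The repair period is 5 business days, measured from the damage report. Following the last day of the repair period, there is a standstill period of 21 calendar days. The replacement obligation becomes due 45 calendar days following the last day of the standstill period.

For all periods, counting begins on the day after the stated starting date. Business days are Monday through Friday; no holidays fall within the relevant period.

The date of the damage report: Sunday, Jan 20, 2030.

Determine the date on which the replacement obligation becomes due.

The last day of the repair period: counting 5 business days from Sunday, Jan 20, 2030 (Jan 21, Jan 22, Jan 23, Jan 24, Jan 25, skipping weekends) reaches Friday, Jan 25, 2030.
Adding 21 calendar days to Jan 25, 2030 gives Feb 15, 2030, which is the last day of the standstill period.
The date on which the replacement obligation becomes due: 45 calendar days after Feb 15, 2030 is Apr 1, 2030.

Apr 1, 2030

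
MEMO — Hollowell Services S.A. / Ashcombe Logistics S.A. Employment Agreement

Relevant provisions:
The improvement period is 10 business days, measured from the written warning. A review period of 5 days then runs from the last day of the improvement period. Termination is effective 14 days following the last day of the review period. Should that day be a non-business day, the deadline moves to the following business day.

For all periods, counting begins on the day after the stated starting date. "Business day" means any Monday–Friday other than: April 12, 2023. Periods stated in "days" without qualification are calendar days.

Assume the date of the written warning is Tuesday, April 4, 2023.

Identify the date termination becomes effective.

May 8, 2023

The last day of the improvement period: counting 10 business days from Tuesday, April 4, 2023 (Apr 5, Apr 6, Apr 7, Apr 10, Apr 11, Apr 13, Apr 14, Apr 17, Apr 18, Apr 19, skipping weekends and the listed holiday on Apr 12) reaches Wednesday, April 19, 2023.
The last day of the review period: April 19, 2023 + 5 days = April 24, 2023.
Adding 14 calendar days to April 24, 2023 gives May 8, 2023, which is the date termination becomes effective. May 8, 2023 is a Monday and is not a listed holiday, so no roll-forward applies.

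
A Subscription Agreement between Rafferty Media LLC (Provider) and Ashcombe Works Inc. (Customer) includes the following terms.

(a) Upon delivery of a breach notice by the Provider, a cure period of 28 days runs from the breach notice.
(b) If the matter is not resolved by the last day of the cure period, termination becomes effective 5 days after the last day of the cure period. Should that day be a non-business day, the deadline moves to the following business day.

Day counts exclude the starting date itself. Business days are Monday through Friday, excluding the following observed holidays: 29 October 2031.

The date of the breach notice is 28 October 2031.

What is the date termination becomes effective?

1 December 2031

Adding 28 calendar days to 28 October 2031 gives 25 November 2031, which is the last day of the cure period.
The date termination becomes effective: 25 November 2031 + 5 days = 30 November 2031. That falls on a Sunday, so it rolls to the next business day, Monday, 1 December 2031.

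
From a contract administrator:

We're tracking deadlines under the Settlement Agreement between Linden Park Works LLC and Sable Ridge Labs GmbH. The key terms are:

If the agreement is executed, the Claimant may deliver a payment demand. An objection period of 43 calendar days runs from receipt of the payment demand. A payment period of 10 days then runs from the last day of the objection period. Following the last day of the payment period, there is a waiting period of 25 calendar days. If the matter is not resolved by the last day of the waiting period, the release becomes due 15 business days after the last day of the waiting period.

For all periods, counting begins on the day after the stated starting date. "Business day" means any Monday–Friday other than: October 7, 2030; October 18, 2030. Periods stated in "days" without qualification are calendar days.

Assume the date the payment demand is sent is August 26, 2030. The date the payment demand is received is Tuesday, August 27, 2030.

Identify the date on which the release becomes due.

December 4, 2030

Adding 43 calendar days to August 27, 2030 gives October 9, 2030, which is the last day of the objection period.
Adding 10 calendar days to October 9, 2030 gives October 19, 2030, which is the last day of the payment period.
The last day of the waiting period: 25 calendar days after October 19, 2030 is November 13, 2030.
The date on which the release becomes due: counting 15 business days from Wednesday, November 13, 2030 (Nov 14, Nov 15, Nov 18, Nov 19, …, Dec 2, Dec 3, Dec 4, skipping weekends) reaches Wednesday, December 4, 2030.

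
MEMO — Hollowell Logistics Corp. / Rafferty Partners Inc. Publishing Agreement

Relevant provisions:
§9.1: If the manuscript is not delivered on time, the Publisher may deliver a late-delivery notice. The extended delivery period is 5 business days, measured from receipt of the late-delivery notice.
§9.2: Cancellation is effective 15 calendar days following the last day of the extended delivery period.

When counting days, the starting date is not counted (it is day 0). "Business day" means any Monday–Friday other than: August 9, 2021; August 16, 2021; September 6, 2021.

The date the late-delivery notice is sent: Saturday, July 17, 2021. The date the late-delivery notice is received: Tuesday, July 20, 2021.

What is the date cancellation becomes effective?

August 11, 2021

The last day of the extended delivery period: 5 business days after Tuesday, July 20, 2021, skipping weekends — Jul 21, Jul 22, Jul 23, Jul 26, Jul 27 — lands on Tuesday, July 27, 2021.
The date cancellation becomes effective: July 27, 2021 + 15 days = August 11, 2021.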